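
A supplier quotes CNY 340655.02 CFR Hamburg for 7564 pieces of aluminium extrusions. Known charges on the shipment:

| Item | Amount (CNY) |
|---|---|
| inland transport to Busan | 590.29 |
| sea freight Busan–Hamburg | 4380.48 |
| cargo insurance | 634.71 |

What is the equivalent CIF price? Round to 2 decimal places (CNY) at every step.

Not relevant to the conversion: inland to port, freight — on the seller under both CFR and CIF; already in the CFR price and stays in the CIF price.
From CFR to CIF, the seller additionally bears: insurance.
CIF price = 340655.02 + 634.71 = 341289.73

CIF price: CNY 341289.73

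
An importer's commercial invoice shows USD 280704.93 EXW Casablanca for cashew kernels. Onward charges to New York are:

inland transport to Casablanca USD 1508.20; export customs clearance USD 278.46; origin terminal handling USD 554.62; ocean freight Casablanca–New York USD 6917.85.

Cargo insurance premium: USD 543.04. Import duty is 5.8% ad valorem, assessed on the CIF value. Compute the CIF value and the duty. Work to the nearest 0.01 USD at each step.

CIF value: USD 290507.10; import duty: USD 16849.41

CIF = EXW price + pre-shipment costs + freight + insurance
CIF = 280704.93 + 1508.20 + 278.46 + 554.62 + 6917.85 + 543.04 = 290507.10
Import duty = 290507.10 × 5.8% = 16849.41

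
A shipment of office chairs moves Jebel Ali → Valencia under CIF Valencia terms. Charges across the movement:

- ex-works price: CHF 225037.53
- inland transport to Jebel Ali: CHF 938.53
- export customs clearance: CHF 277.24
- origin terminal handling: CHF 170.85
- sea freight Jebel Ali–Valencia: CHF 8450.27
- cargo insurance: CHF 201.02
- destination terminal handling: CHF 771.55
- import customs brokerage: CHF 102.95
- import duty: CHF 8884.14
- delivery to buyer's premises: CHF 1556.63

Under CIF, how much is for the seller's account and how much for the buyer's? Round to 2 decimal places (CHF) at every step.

CIF: the seller pays costs through ocean freight and marine insurance to the destination port.
Seller's account: goods 225037.53 + inland to port 938.53 + export clearance 277.24 + origin terminal 170.85 + freight 8450.27 + insurance 201.02 = 235075.44
Buyer's account: destination terminal 771.55 + brokerage 102.95 + duty 8884.14 + delivery 1556.63 = 11315.27

Seller: CHF 235075.44; buyer: CHF 11315.27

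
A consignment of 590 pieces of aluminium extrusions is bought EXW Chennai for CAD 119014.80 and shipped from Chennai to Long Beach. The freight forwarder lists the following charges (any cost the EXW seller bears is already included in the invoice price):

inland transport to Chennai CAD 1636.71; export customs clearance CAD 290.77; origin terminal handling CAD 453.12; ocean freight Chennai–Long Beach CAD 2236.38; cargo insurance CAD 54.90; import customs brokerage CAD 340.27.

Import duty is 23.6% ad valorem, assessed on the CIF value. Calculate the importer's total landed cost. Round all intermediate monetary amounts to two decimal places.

Total landed cost: CAD 153217.01

EXW: the seller makes goods available at their premises; the buyer bears all onward costs.
CIF value = EXW price + inland to port + export clearance + origin terminal + freight + insurance = 119014.80 + 1636.71 + 290.77 + 453.12 + 2236.38 + 54.90 = 123686.68
Import duty = 123686.68 × 23.6% = 29190.06
Buyer bears: inland to port 1636.71 + export clearance 290.77 + origin terminal 453.12 + freight 2236.38 + insurance 54.90 + brokerage 340.27 + duty 29190.06 = 34202.21
Landed cost = invoice 119014.80 + 34202.21 = 153217.01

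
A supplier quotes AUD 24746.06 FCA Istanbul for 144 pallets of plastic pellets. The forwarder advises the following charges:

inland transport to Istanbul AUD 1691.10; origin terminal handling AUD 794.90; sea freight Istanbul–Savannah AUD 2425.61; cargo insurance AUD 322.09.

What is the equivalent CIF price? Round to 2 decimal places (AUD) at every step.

Not relevant to the conversion: inland to port — on the seller under both FCA and CIF; already in the FCA price and stays in the CIF price.
From FCA to CIF, the seller additionally bears: origin terminal, freight, insurance.
CIF price = 24746.06 + 794.90 + 2425.61 + 322.09 = 28288.66

CIF price: AUD 28288.66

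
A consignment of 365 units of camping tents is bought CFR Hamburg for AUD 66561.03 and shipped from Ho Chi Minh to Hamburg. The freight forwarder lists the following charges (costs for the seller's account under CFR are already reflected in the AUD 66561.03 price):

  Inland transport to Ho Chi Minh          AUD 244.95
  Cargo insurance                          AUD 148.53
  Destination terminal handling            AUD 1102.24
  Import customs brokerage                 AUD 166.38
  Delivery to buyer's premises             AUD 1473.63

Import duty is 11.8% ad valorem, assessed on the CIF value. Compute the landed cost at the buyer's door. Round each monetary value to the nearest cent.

CFR: the seller pays costs through ocean freight to the destination port, but not insurance.
Already in the invoice (seller's account under CFR): inland to port — exclude.
CIF value = CFR price + insurance = 66561.03 + 148.53 = 66709.56
Import duty = 66709.56 × 11.8% = 7871.73
Buyer bears: insurance 148.53 + destination terminal 1102.24 + brokerage 166.38 + delivery 1473.63 + duty 7871.73 = 10762.51
Landed cost = invoice 66561.03 + 10762.51 = 77323.54

Total landed cost: AUD 77323.54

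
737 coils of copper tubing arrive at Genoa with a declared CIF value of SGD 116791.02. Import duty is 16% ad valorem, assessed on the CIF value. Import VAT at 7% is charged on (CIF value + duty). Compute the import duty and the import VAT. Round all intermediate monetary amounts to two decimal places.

Import duty: SGD 18686.56; import VAT: SGD 9483.43

Import duty = 116791.02 × 16% = 18686.56
VAT base = CIF + duty = 116791.02 + 18686.56 = 135477.58
Import VAT = 135477.58 × 7% = 9483.43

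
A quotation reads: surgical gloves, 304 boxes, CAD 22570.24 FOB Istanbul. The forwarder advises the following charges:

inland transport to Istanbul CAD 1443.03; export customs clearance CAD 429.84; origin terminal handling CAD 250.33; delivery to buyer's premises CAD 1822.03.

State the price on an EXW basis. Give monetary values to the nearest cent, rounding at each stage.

Not relevant to the conversion: delivery — on the buyer under both terms; not part of either seller's price.
From FOB to EXW, the seller no longer bears: inland to port, export clearance, origin terminal.
EXW price = 22570.24 − 1443.03 − 429.84 − 250.33 = 20447.04

EXW price: CAD 20447.04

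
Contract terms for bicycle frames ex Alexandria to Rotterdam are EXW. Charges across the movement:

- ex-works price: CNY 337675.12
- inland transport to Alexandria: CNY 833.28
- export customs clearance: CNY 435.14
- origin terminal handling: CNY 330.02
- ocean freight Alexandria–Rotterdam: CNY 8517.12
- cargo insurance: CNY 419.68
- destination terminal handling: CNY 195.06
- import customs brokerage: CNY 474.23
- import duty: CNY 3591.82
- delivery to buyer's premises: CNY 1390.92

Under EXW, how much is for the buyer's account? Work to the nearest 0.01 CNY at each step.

Buyer's account: CNY 16187.27

EXW: the seller makes goods available at their premises; the buyer bears all onward costs.
Seller's account: goods 337675.12 = 337675.12
Buyer's account: inland to port 833.28 + export clearance 435.14 + origin terminal 330.02 + freight 8517.12 + insurance 419.68 + destination terminal 195.06 + brokerage 474.23 + duty 3591.82 + delivery 1390.92 = 16187.27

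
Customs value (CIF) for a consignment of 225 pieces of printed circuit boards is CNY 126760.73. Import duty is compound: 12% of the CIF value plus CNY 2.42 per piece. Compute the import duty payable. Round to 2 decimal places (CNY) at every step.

Ad valorem component: 126760.73 × 12% = 15211.29
Specific component: 225 × 2.42 = 544.50
Import duty = 15211.29 + 544.50 = 15755.79

Import duty: CNY 15755.79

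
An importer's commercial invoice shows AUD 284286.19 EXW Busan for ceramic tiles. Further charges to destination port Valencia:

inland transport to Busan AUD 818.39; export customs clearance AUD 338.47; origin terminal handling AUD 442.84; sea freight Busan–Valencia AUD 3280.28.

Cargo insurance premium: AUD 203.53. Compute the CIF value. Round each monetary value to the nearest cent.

CIF value: AUD 289369.70

CIF = EXW price + pre-shipment costs + freight + insurance
CIF = 284286.19 + 818.39 + 338.47 + 442.84 + 3280.28 + 203.53 = 289369.70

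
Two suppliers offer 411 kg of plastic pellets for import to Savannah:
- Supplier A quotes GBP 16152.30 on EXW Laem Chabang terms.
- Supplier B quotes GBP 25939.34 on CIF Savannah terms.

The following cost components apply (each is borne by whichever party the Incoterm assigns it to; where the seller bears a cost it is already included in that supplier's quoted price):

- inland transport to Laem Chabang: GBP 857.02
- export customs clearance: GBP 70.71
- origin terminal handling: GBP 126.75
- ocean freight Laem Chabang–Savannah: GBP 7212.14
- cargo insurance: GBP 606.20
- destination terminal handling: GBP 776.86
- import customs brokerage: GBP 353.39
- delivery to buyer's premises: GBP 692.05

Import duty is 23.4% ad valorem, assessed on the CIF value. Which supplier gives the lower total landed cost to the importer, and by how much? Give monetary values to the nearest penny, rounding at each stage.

Supplier A (EXW):
CIF value = EXW price + inland to port + export clearance + origin terminal + freight + insurance = 16152.30 + 857.02 + 70.71 + 126.75 + 7212.14 + 606.20 = 25025.12
Import duty = 25025.12 × 23.4% = 5855.88
Buyer bears (A): 857.02 + 70.71 + 126.75 + 7212.14 + 606.20 + 776.86 + 353.39 + 692.05 = 10695.12
Landed cost (A) = invoice 16152.30 + 10695.12 + duty 5855.88 = 32703.30
Supplier B (CIF):
The CIF price already equals the CIF value: 25939.34
Import duty = 25939.34 × 23.4% = 6069.81
Buyer bears (B): 776.86 + 353.39 + 692.05 = 1822.30
Landed cost (B) = invoice 25939.34 + 1822.30 + duty 6069.81 = 33831.45
Difference = |32703.30 − 33831.45| = 1128.15

Supplier A is cheaper by GBP 1128.15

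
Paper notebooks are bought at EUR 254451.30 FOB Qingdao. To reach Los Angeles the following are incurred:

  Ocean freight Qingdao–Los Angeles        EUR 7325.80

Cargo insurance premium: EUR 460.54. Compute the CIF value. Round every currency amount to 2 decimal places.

CIF value: EUR 262237.64

CIF = FOB price + freight + insurance
CIF = 254451.30 + 7325.80 + 460.54 = 262237.64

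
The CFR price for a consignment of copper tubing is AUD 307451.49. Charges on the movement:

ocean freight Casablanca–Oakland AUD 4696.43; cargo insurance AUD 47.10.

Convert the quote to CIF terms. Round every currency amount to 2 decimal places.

Not relevant to the conversion: freight — on the seller under both CFR and CIF; already in the CFR price and stays in the CIF price.
From CFR to CIF, the seller additionally bears: insurance.
CIF price = 307451.49 + 47.10 = 307498.59

CIF price: AUD 307498.59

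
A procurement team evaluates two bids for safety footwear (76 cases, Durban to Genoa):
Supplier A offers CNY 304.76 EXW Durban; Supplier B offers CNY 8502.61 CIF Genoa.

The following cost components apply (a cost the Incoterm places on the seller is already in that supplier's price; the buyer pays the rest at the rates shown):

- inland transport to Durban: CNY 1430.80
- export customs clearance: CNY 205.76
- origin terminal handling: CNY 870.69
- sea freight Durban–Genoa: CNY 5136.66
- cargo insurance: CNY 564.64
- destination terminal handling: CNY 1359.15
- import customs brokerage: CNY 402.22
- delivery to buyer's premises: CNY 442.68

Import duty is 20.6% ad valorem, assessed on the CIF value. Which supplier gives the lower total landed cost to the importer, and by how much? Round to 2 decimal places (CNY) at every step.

Supplier B is cheaper by CNY 12.90

Supplier A (EXW):
CIF value = EXW price + inland to port + export clearance + origin terminal + freight + insurance = 304.76 + 1430.80 + 205.76 + 870.69 + 5136.66 + 564.64 = 8513.31
Import duty = 8513.31 × 20.6% = 1753.74
Buyer bears (A): 1430.80 + 205.76 + 870.69 + 5136.66 + 564.64 + 1359.15 + 402.22 + 442.68 = 10412.60
Landed cost (A) = invoice 304.76 + 10412.60 + duty 1753.74 = 12471.10
Supplier B (CIF):
The CIF price already equals the CIF value: 8502.61
Import duty = 8502.61 × 20.6% = 1751.54
Buyer bears (B): 1359.15 + 402.22 + 442.68 = 2204.05
Landed cost (B) = invoice 8502.61 + 2204.05 + duty 1751.54 = 12458.20
Difference = |12471.10 − 12458.20| = 12.90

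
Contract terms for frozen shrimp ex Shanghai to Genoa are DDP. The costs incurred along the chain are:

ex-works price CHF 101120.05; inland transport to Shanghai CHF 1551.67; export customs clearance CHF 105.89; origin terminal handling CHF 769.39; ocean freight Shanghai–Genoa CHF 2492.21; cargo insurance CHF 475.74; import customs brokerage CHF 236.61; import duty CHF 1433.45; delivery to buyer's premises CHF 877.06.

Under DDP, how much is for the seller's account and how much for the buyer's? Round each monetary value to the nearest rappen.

Seller: CHF 109062.07; buyer: CHF 0.00

DDP: the seller bears all costs including import duty.
Seller's account: goods 101120.05 + inland to port 1551.67 + export clearance 105.89 + origin terminal 769.39 + freight 2492.21 + insurance 475.74 + brokerage 236.61 + duty 1433.45 + delivery 877.06 = 109062.07
Buyer's account: 0.00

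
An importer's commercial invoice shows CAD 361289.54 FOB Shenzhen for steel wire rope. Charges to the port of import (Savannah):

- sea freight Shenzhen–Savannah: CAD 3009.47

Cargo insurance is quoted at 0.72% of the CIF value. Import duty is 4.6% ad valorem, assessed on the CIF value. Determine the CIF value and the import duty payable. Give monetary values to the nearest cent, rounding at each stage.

Let C be the CIF value. C = FOB price + freight + 0.72% × C
C − 0.72% × C = 361289.54 + 3009.47
0.9928 × C = 364299.01
C = 364299.01 / 0.9928 = 366940.99
Insurance premium = 0.72% × 366940.99 = 2641.98
Import duty = 366940.99 × 4.6% = 16879.29

CIF value: CAD 366940.99; import duty: CAD 16879.29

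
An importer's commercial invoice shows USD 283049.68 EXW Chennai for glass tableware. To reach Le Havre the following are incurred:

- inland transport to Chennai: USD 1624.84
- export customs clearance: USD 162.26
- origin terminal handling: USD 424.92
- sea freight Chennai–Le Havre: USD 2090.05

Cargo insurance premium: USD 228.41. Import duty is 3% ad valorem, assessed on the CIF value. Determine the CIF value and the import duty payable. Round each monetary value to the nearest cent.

CIF value: USD 287580.16; import duty: USD 8627.40

CIF = EXW price + pre-shipment costs + freight + insurance
CIF = 283049.68 + 1624.84 + 162.26 + 424.92 + 2090.05 + 228.41 = 287580.16
Import duty = 287580.16 × 3% = 8627.40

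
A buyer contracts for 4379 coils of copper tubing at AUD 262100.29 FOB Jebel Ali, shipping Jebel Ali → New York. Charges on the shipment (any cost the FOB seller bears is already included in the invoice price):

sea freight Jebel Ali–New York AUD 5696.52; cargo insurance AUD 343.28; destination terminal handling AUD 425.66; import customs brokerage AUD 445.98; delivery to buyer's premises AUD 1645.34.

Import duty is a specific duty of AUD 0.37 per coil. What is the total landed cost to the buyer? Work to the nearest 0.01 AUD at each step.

Total landed cost: AUD 272277.30

FOB: the seller bears costs until goods are on board at the origin port; the buyer bears freight, insurance and all costs thereafter.
CIF value = FOB price + freight + insurance = 262100.29 + 5696.52 + 343.28 = 268140.09
Import duty = 4379 × 0.37 = 1620.23
Buyer bears: freight 5696.52 + insurance 343.28 + destination terminal 425.66 + brokerage 445.98 + delivery 1645.34 + duty 1620.23 = 10177.01
Landed cost = invoice 262100.29 + 10177.01 = 272277.30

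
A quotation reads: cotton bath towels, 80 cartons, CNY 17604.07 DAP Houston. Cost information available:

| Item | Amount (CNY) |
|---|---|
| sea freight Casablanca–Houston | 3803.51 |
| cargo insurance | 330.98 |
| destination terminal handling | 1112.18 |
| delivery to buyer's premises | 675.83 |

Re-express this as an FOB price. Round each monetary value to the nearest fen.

FOB price: CNY 11681.57

From DAP to FOB, the seller no longer bears: freight, insurance, destination terminal, delivery.
FOB price = 17604.07 − 3803.51 − 330.98 − 1112.18 − 675.83 = 11681.57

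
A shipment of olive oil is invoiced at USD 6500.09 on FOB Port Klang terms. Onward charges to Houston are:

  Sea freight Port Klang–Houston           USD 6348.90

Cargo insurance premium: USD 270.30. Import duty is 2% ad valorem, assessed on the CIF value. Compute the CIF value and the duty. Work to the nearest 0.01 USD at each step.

CIF value: USD 13119.29; import duty: USD 262.39

CIF = FOB price + freight + insurance
CIF = 6500.09 + 6348.90 + 270.30 = 13119.29
Import duty = 13119.29 × 2% = 262.39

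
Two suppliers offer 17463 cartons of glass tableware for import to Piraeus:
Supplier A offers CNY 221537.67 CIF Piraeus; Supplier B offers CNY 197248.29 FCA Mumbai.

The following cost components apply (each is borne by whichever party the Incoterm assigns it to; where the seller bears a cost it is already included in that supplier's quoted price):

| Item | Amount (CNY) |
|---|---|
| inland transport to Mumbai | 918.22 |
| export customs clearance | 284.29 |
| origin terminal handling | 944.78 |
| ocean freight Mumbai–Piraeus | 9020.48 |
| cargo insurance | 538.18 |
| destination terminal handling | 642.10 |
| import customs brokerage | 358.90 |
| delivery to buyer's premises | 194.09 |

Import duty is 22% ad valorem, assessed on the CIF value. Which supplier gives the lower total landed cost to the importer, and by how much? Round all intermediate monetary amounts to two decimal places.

Supplier B is cheaper by CNY 16818.85

Supplier A (CIF):
The CIF price already equals the CIF value: 221537.67
Import duty = 221537.67 × 22% = 48738.29
Buyer bears (A): 642.10 + 358.90 + 194.09 = 1195.09
Landed cost (A) = invoice 221537.67 + 1195.09 + duty 48738.29 = 271471.05
Supplier B (FCA):
CIF value = FCA price + origin terminal + freight + insurance = 197248.29 + 944.78 + 9020.48 + 538.18 = 207751.73
Import duty = 207751.73 × 22% = 45705.38
Buyer bears (B): 944.78 + 9020.48 + 538.18 + 642.10 + 358.90 + 194.09 = 11698.53
Landed cost (B) = invoice 197248.29 + 11698.53 + duty 45705.38 = 254652.20
Difference = |271471.05 − 254652.20| = 16818.85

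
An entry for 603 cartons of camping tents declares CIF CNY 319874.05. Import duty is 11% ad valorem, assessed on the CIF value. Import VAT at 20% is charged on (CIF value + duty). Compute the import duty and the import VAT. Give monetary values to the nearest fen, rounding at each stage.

Import duty = 319874.05 × 11% = 35186.15
VAT base = CIF + duty = 319874.05 + 35186.15 = 355060.20
Import VAT = 355060.20 × 20% = 71012.04

Import duty: CNY 35186.15; import VAT: CNY 71012.04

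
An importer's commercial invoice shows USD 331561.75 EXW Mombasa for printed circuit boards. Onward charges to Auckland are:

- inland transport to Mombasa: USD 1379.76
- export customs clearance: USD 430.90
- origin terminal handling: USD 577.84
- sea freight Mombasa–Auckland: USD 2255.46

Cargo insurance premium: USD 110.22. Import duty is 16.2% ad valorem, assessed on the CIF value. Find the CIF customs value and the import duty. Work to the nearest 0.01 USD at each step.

CIF value: USD 336315.93; import duty: USD 54483.18

CIF = EXW price + pre-shipment costs + freight + insurance
CIF = 331561.75 + 1379.76 + 430.90 + 577.84 + 2255.46 + 110.22 = 336315.93
Import duty = 336315.93 × 16.2% = 54483.18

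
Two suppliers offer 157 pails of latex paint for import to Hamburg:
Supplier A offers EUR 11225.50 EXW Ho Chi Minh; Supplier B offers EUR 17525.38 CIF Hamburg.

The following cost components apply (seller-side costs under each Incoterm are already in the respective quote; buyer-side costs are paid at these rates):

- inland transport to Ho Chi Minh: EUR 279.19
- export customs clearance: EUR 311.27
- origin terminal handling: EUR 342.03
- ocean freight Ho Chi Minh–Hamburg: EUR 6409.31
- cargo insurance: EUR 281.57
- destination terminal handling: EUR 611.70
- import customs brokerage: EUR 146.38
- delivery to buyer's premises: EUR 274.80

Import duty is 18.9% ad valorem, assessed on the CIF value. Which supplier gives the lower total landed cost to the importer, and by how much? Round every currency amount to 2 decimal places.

Supplier A (EXW):
CIF value = EXW price + inland to port + export clearance + origin terminal + freight + insurance = 11225.50 + 279.19 + 311.27 + 342.03 + 6409.31 + 281.57 = 18848.87
Import duty = 18848.87 × 18.9% = 3562.44
Buyer bears (A): 279.19 + 311.27 + 342.03 + 6409.31 + 281.57 + 611.70 + 146.38 + 274.80 = 8656.25
Landed cost (A) = invoice 11225.50 + 8656.25 + duty 3562.44 = 23444.19
Supplier B (CIF):
The CIF price already equals the CIF value: 17525.38
Import duty = 17525.38 × 18.9% = 3312.30
Buyer bears (B): 611.70 + 146.38 + 274.80 = 1032.88
Landed cost (B) = invoice 17525.38 + 1032.88 + duty 3312.30 = 21870.56
Difference = |23444.19 − 21870.56| = 1573.63

Supplier B is cheaper by EUR 1573.63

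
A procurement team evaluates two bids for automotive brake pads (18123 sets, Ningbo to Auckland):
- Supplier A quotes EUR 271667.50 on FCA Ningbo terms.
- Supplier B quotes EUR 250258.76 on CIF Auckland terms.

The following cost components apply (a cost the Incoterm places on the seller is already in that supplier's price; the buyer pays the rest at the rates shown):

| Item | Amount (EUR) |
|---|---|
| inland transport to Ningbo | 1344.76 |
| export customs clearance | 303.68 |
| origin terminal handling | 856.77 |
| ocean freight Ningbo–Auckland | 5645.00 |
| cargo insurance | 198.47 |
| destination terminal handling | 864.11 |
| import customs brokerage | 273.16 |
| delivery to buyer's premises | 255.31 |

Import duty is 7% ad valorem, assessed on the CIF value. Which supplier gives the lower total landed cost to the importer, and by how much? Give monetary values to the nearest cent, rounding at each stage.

Supplier B is cheaper by EUR 30076.61

Supplier A (FCA):
CIF value = FCA price + origin terminal + freight + insurance = 271667.50 + 856.77 + 5645.00 + 198.47 = 278367.74
Import duty = 278367.74 × 7% = 19485.74
Buyer bears (A): 856.77 + 5645.00 + 198.47 + 864.11 + 273.16 + 255.31 = 8092.82
Landed cost (A) = invoice 271667.50 + 8092.82 + duty 19485.74 = 299246.06
Supplier B (CIF):
The CIF price already equals the CIF value: 250258.76
Import duty = 250258.76 × 7% = 17518.11
Buyer bears (B): 864.11 + 273.16 + 255.31 = 1392.58
Landed cost (B) = invoice 250258.76 + 1392.58 + duty 17518.11 = 269169.45
Difference = |299246.06 − 269169.45| = 30076.61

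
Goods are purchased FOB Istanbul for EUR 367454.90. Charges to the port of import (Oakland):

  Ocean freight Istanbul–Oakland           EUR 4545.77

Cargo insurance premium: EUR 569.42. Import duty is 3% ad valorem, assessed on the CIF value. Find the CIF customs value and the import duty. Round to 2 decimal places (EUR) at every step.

CIF value: EUR 372570.09; import duty: EUR 11177.10

CIF = FOB price + freight + insurance
CIF = 367454.90 + 4545.77 + 569.42 = 372570.09
Import duty = 372570.09 × 3% = 11177.10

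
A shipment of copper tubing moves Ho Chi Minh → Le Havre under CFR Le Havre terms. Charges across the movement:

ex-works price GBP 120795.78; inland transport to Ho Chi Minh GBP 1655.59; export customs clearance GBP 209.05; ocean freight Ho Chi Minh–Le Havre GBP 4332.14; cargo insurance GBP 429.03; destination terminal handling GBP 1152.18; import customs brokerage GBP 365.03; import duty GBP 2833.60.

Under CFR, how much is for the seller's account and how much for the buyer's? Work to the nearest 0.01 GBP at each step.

CFR: the seller pays costs through ocean freight to the destination port, but not insurance.
Seller's account: goods 120795.78 + inland to port 1655.59 + export clearance 209.05 + freight 4332.14 = 126992.56
Buyer's account: insurance 429.03 + destination terminal 1152.18 + brokerage 365.03 + duty 2833.60 = 4779.84

Seller: GBP 126992.56; buyer: GBP 4779.84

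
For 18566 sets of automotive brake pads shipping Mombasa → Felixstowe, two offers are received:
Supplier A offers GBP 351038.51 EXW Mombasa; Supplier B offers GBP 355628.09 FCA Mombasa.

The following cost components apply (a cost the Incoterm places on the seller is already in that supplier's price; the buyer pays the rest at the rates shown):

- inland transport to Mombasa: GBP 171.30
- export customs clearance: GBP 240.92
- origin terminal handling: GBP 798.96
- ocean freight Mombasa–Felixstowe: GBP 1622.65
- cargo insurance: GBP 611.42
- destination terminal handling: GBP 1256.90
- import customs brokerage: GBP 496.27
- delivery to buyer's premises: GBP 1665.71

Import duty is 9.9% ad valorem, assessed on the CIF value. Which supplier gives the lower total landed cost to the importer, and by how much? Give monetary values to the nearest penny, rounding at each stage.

Supplier A is cheaper by GBP 4590.92

Supplier A (EXW):
CIF value = EXW price + inland to port + export clearance + origin terminal + freight + insurance = 351038.51 + 171.30 + 240.92 + 798.96 + 1622.65 + 611.42 = 354483.76
Import duty = 354483.76 × 9.9% = 35093.89
Buyer bears (A): 171.30 + 240.92 + 798.96 + 1622.65 + 611.42 + 1256.90 + 496.27 + 1665.71 = 6864.13
Landed cost (A) = invoice 351038.51 + 6864.13 + duty 35093.89 = 392996.53
Supplier B (FCA):
CIF value = FCA price + origin terminal + freight + insurance = 355628.09 + 798.96 + 1622.65 + 611.42 = 358661.12
Import duty = 358661.12 × 9.9% = 35507.45
Buyer bears (B): 798.96 + 1622.65 + 611.42 + 1256.90 + 496.27 + 1665.71 = 6451.91
Landed cost (B) = invoice 355628.09 + 6451.91 + duty 35507.45 = 397587.45
Difference = |392996.53 − 397587.45| = 4590.92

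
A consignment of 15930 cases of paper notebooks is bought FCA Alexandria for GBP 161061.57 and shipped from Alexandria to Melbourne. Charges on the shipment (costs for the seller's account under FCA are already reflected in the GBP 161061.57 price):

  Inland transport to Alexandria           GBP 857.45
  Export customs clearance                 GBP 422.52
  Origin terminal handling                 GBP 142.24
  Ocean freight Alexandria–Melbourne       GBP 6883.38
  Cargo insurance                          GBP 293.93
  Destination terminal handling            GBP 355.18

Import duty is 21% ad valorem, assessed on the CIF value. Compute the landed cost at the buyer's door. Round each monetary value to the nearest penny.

Total landed cost: GBP 204096.34

FCA: the seller delivers export-cleared goods to the carrier; the buyer bears costs from that point.
Already in the invoice (seller's account under FCA): inland to port, export clearance — exclude.
CIF value = FCA price + origin terminal + freight + insurance = 161061.57 + 142.24 + 6883.38 + 293.93 = 168381.12
Import duty = 168381.12 × 21% = 35360.04
Buyer bears: origin terminal 142.24 + freight 6883.38 + insurance 293.93 + destination terminal 355.18 + duty 35360.04 = 43034.77
Landed cost = invoice 161061.57 + 43034.77 = 204096.34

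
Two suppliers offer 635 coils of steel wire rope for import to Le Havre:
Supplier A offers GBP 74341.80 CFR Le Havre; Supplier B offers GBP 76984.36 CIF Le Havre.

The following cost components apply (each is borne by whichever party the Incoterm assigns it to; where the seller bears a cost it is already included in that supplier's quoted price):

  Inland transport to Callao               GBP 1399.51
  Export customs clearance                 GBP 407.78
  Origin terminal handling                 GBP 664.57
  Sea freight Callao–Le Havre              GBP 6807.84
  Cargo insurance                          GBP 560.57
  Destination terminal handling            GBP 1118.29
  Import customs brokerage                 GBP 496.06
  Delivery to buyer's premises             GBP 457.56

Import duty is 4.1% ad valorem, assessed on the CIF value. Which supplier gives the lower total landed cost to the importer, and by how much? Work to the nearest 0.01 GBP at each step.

Supplier A (CFR):
CIF value = CFR price + insurance = 74341.80 + 560.57 = 74902.37
Import duty = 74902.37 × 4.1% = 3071.00
Buyer bears (A): 560.57 + 1118.29 + 496.06 + 457.56 = 2632.48
Landed cost (A) = invoice 74341.80 + 2632.48 + duty 3071.00 = 80045.28
Supplier B (CIF):
The CIF price already equals the CIF value: 76984.36
Import duty = 76984.36 × 4.1% = 3156.36
Buyer bears (B): 1118.29 + 496.06 + 457.56 = 2071.91
Landed cost (B) = invoice 76984.36 + 2071.91 + duty 3156.36 = 82212.63
Difference = |80045.28 − 82212.63| = 2167.35

Supplier A is cheaper by GBP 2167.35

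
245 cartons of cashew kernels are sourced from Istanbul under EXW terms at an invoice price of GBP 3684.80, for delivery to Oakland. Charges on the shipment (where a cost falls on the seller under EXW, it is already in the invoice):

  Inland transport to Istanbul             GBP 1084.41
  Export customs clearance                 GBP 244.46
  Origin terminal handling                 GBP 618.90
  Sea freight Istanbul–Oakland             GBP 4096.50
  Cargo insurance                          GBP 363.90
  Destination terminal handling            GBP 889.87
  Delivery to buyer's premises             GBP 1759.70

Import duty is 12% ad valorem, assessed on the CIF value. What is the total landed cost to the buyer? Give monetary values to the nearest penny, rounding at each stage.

Total landed cost: GBP 13953.70

EXW: the seller makes goods available at their premises; the buyer bears all onward costs.
CIF value = EXW price + inland to port + export clearance + origin terminal + freight + insurance = 3684.80 + 1084.41 + 244.46 + 618.90 + 4096.50 + 363.90 = 10092.97
Import duty = 10092.97 × 12% = 1211.16
Buyer bears: inland to port 1084.41 + export clearance 244.46 + origin terminal 618.90 + freight 4096.50 + insurance 363.90 + destination terminal 889.87 + delivery 1759.70 + duty 1211.16 = 10268.90
Landed cost = invoice 3684.80 + 10268.90 = 13953.70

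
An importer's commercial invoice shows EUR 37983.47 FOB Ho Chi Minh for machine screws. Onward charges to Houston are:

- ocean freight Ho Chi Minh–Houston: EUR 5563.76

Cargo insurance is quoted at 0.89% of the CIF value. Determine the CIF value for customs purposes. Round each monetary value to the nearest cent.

CIF value: EUR 43938.28

Let C be the CIF value. C = FOB price + freight + 0.89% × C
C − 0.89% × C = 37983.47 + 5563.76
0.9911 × C = 43547.23
C = 43547.23 / 0.9911 = 43938.28
Insurance premium = 0.89% × 43938.28 = 391.05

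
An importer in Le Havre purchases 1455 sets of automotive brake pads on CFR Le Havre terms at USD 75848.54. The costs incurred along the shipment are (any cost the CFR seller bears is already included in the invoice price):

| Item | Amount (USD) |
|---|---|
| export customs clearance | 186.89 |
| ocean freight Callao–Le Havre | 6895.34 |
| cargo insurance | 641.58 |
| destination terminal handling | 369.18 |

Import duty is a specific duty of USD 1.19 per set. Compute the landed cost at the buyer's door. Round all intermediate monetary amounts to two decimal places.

CFR: the seller pays costs through ocean freight to the destination port, but not insurance.
Already in the invoice (seller's account under CFR): export clearance, freight — exclude.
CIF value = CFR price + insurance = 75848.54 + 641.58 = 76490.12
Import duty = 1455 × 1.19 = 1731.45
Buyer bears: insurance 641.58 + destination terminal 369.18 + duty 1731.45 = 2742.21
Landed cost = invoice 75848.54 + 2742.21 = 78590.75

Total landed cost: USD 78590.75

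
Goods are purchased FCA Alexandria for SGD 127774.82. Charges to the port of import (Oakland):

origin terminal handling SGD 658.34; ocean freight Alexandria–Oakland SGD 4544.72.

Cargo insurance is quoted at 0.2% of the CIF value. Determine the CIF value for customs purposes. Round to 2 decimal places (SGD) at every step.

Let C be the CIF value. C = FCA price + pre-shipment costs + freight + 0.2% × C
C − 0.2% × C = 127774.82 + 658.34 + 4544.72
0.998 × C = 132977.88
C = 132977.88 / 0.998 = 133244.37
Insurance premium = 0.2% × 133244.37 = 266.49

CIF value: SGD 133244.37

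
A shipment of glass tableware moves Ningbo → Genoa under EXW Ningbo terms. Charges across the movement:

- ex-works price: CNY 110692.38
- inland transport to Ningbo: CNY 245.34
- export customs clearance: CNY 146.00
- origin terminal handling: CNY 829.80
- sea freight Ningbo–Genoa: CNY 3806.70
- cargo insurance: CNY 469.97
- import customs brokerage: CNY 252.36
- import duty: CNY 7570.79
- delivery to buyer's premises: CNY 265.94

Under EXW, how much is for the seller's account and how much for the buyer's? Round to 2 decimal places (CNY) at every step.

Seller: CNY 110692.38; buyer: CNY 13586.90

EXW: the seller makes goods available at their premises; the buyer bears all onward costs.
Seller's account: goods 110692.38 = 110692.38
Buyer's account: inland to port 245.34 + export clearance 146.00 + origin terminal 829.80 + freight 3806.70 + insurance 469.97 + brokerage 252.36 + duty 7570.79 + delivery 265.94 = 13586.90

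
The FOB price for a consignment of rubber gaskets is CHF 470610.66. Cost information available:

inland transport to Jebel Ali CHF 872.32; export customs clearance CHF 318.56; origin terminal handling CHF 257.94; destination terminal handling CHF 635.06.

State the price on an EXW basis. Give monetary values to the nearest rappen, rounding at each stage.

EXW price: CHF 469161.84

Not relevant to the conversion: destination terminal — on the buyer under both terms; not part of either seller's price.
From FOB to EXW, the seller no longer bears: inland to port, export clearance, origin terminal.
EXW price = 470610.66 − 872.32 − 318.56 − 257.94 = 469161.84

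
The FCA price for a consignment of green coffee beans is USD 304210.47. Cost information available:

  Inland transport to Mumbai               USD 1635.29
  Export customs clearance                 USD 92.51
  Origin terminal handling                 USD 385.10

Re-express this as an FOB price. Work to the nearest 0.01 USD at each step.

Not relevant to the conversion: export clearance, inland to port — on the seller under both FCA and FOB; already in the FCA price and stays in the FOB price.
From FCA to FOB, the seller additionally bears: origin terminal.
FOB price = 304210.47 + 385.10 = 304595.57

FOB price: USD 304595.57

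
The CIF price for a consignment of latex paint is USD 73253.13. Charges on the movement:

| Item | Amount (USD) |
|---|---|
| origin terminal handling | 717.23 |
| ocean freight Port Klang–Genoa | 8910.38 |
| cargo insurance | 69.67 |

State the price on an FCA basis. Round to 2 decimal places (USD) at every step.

From CIF to FCA, the seller no longer bears: origin terminal, freight, insurance.
FCA price = 73253.13 − 717.23 − 8910.38 − 69.67 = 63555.85

FCA price: USD 63555.85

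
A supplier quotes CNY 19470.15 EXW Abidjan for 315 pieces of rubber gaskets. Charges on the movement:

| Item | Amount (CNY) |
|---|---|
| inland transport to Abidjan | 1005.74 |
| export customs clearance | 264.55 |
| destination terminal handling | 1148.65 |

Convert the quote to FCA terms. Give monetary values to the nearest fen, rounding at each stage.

Not relevant to the conversion: destination terminal — on the buyer under both terms; not part of either seller's price.
From EXW to FCA, the seller additionally bears: inland to port, export clearance.
FCA price = 19470.15 + 1005.74 + 264.55 = 20740.44

FCA price: CNY 20740.44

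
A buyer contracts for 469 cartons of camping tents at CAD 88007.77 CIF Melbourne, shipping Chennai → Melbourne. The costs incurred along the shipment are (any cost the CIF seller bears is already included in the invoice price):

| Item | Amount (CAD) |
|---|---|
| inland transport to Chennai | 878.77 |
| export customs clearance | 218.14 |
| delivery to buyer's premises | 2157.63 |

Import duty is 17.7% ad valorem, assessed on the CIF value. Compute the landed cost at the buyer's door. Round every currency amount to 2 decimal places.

CIF: the seller pays costs through ocean freight and marine insurance to the destination port.
Already in the invoice (seller's account under CIF): inland to port, export clearance — exclude.
The CIF price already equals the CIF value: 88007.77
Import duty = 88007.77 × 17.7% = 15577.38
Buyer bears: delivery 2157.63 + duty 15577.38 = 17735.01
Landed cost = invoice 88007.77 + 17735.01 = 105742.78

Total landed cost: CAD 105742.78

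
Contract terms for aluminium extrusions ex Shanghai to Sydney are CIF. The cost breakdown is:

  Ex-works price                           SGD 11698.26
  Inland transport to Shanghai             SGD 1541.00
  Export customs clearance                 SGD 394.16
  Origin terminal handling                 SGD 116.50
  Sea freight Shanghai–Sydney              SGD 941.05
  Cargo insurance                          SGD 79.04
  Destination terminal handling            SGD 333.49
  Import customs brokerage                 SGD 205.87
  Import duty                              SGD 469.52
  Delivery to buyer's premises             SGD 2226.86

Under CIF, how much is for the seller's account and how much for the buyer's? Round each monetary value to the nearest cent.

CIF: the seller pays costs through ocean freight and marine insurance to the destination port.
Seller's account: goods 11698.26 + inland to port 1541.00 + export clearance 394.16 + origin terminal 116.50 + freight 941.05 + insurance 79.04 = 14770.01
Buyer's account: destination terminal 333.49 + brokerage 205.87 + duty 469.52 + delivery 2226.86 = 3235.74

Seller: SGD 14770.01; buyer: SGD 3235.74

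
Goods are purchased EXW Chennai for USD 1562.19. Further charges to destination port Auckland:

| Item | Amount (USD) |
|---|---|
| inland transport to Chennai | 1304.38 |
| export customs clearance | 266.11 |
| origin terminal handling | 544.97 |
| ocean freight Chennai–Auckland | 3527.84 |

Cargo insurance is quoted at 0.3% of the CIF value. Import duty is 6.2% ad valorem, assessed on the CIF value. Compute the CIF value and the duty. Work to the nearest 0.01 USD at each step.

Let C be the CIF value. C = EXW price + pre-shipment costs + freight + 0.3% × C
C − 0.3% × C = 1562.19 + 1304.38 + 266.11 + 544.97 + 3527.84
0.997 × C = 7205.49
C = 7205.49 / 0.997 = 7227.17
Insurance premium = 0.3% × 7227.17 = 21.68
Import duty = 7227.17 × 6.2% = 448.08

CIF value: USD 7227.17; import duty: USD 448.08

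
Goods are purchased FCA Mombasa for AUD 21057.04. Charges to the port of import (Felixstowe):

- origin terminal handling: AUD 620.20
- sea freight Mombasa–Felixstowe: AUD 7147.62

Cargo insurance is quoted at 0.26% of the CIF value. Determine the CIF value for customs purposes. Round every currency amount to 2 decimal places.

Let C be the CIF value. C = FCA price + pre-shipment costs + freight + 0.26% × C
C − 0.26% × C = 21057.04 + 620.20 + 7147.62
0.9974 × C = 28824.86
C = 28824.86 / 0.9974 = 28900.00
Insurance premium = 0.26% × 28900.00 = 75.14

CIF value: AUD 28900.00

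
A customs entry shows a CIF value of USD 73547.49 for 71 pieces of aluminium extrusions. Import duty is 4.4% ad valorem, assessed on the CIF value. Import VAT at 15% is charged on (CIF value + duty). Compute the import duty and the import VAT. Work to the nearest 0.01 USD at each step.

Import duty = 73547.49 × 4.4% = 3236.09
VAT base = CIF + duty = 73547.49 + 3236.09 = 76783.58
Import VAT = 76783.58 × 15% = 11517.54

Import duty: USD 3236.09; import VAT: USD 11517.54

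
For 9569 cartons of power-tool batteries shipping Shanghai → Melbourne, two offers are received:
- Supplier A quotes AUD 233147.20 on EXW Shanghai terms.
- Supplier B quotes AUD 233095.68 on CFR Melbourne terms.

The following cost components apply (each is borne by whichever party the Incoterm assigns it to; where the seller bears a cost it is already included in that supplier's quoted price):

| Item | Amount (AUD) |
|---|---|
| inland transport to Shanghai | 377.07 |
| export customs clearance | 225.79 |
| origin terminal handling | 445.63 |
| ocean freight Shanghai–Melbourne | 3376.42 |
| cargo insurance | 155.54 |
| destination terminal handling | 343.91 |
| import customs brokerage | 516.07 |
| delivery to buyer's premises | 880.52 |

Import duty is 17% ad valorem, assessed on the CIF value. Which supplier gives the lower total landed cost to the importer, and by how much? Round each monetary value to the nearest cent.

Supplier B is cheaper by AUD 5237.42

Supplier A (EXW):
CIF value = EXW price + inland to port + export clearance + origin terminal + freight + insurance = 233147.20 + 377.07 + 225.79 + 445.63 + 3376.42 + 155.54 = 237727.65
Import duty = 237727.65 × 17% = 40413.70
Buyer bears (A): 377.07 + 225.79 + 445.63 + 3376.42 + 155.54 + 343.91 + 516.07 + 880.52 = 6320.95
Landed cost (A) = invoice 233147.20 + 6320.95 + duty 40413.70 = 279881.85
Supplier B (CFR):
CIF value = CFR price + insurance = 233095.68 + 155.54 = 233251.22
Import duty = 233251.22 × 17% = 39652.71
Buyer bears (B): 155.54 + 343.91 + 516.07 + 880.52 = 1896.04
Landed cost (B) = invoice 233095.68 + 1896.04 + duty 39652.71 = 274644.43
Difference = |279881.85 − 274644.43| = 5237.42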